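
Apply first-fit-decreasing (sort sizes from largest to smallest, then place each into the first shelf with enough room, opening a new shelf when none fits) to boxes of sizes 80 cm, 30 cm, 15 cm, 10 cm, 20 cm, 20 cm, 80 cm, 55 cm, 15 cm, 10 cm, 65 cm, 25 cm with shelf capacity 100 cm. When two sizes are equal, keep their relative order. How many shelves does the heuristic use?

5

Sorted descending: 80, 80, 65, 55, 30, 25, 20, 20, 15, 15, 10, 10.
  80 → shelf 1 (new)  [load 80/100]
  80 → shelf 2 (new)  [load 80/100]
  65 → shelf 3 (new)  [load 65/100]
  55 → shelf 4 (new)  [load 55/100]
  30 → shelf 3  [load 95/100]
  25 → shelf 4  [load 80/100]
  20 → shelf 1  [load 100/100]
  20 → shelf 2  [load 100/100]
  15 → shelf 4  [load 95/100]
  15 → shelf 5 (new)  [load 15/100]
  10 → shelf 5  [load 25/100]
  10 → shelf 5  [load 35/100]
5 shelves opened.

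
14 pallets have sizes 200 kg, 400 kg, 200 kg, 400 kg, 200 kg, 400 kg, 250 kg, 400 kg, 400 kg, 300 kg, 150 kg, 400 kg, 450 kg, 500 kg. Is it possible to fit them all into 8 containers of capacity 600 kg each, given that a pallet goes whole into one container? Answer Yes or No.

No

Total = 4650 kg; ⌈4650/600⌉ = 8.
The bound of 8 does not rule out 8, but exhaustive search shows no assignment into 8 containers of capacity 600 kg exists — the minimum is 9.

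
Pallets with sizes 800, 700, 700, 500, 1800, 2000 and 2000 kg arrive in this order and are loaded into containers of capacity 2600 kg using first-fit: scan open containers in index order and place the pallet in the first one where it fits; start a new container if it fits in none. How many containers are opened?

  800 → container 1 (new)  [load 800/2600]
  700 → container 1  [load 1500/2600]
  700 → container 1  [load 2200/2600]
  500 → container 2 (new)  [load 500/2600]
  1800 → container 2  [load 2300/2600]
  2000 → container 3 (new)  [load 2000/2600]
  2000 → container 4 (new)  [load 2000/2600]
4 containers opened.

4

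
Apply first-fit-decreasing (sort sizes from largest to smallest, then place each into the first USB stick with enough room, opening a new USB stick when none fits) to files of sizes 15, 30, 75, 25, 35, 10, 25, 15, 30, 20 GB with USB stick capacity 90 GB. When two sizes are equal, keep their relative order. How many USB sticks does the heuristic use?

Sorted descending: 75, 35, 30, 30, 25, 25, 20, 15, 15, 10.
  75 → USB stick 1 (new)  [load 75/90]
  35 → USB stick 2 (new)  [load 35/90]
  30 → USB stick 2  [load 65/90]
  30 → USB stick 3 (new)  [load 30/90]
  25 → USB stick 2  [load 90/90]
  25 → USB stick 3  [load 55/90]
  20 → USB stick 3  [load 75/90]
  15 → USB stick 1  [load 90/90]
  15 → USB stick 3  [load 90/90]
  10 → USB stick 4 (new)  [load 10/90]
4 USB sticks opened.

4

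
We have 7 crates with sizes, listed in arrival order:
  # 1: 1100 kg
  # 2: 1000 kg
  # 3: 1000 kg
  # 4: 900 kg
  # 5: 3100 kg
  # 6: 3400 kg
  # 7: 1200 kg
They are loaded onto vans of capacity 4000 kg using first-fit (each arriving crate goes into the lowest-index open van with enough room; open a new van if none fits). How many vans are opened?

4

  1100 → van 1 (new)  [load 1100/4000]
  1000 → van 1  [load 2100/4000]
  1000 → van 1  [load 3100/4000]
  900 → van 1  [load 4000/4000]
  3100 → van 2 (new)  [load 3100/4000]
  3400 → van 3 (new)  [load 3400/4000]
  1200 → van 4 (new)  [load 1200/4000]
4 vans opened.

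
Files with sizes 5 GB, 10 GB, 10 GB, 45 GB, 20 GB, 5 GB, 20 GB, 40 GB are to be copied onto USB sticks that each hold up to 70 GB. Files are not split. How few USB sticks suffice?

Total = 45 + 40 + 20 + 20 + 10 + 10 + 5 + 5 = 155 GB.
Lower bound: ⌈155/70⌉ = 3 USB sticks.
A packing using 3 USB sticks:
  USB stick 1: 45 + 20 + 5 = 70
  USB stick 2: 40 + 20 + 10 = 70
  USB stick 3: 10 + 5 = 15
This matches the lower bound, so 3 is optimal.

3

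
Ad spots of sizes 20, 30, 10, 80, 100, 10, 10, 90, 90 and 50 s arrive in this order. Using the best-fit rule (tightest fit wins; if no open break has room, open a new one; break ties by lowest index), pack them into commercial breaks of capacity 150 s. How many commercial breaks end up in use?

4

  20 → break 1 (new)  [load 20/150]
  30 → break 1  [load 50/150]
  10 → break 1  [load 60/150]
  80 → break 1  [load 140/150]
  100 → break 2 (new)  [load 100/150]
  10 → break 1  [load 150/150]
  10 → break 2  [load 110/150]
  90 → break 3 (new)  [load 90/150]
  90 → break 4 (new)  [load 90/150]
  50 → break 3  [load 140/150]
4 commercial breaks opened.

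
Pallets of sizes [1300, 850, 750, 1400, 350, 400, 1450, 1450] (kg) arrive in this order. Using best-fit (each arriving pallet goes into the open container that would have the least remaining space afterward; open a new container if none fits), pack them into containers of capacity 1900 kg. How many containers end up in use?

5

  1300 → container 1 (new)  [load 1300/1900]
  850 → container 2 (new)  [load 850/1900]
  750 → container 2  [load 1600/1900]
  1400 → container 3 (new)  [load 1400/1900]
  350 → container 3  [load 1750/1900]
  400 → container 1  [load 1700/1900]
  1450 → container 4 (new)  [load 1450/1900]
  1450 → container 5 (new)  [load 1450/1900]
5 containers opened.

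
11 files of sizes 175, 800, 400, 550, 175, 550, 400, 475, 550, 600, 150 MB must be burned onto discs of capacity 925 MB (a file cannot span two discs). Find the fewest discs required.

7

Total = 800 + 600 + 550 + 550 + 550 + 475 + 400 + 400 + 175 + 175 + 150 = 4825 MB.
Lower bound: ⌈4825/925⌉ = 6 discs.
A packing using 7 discs:
  disc 1: 800 = 800
  disc 2: 600 + 175 + 150 = 925
  disc 3: 550 + 175 = 725
  disc 4: 550 = 550
  disc 5: 550 = 550
  disc 6: 475 + 400 = 875
  disc 7: 400 = 400
No arrangement into 6 discs stays within capacity, so 7 is optimal.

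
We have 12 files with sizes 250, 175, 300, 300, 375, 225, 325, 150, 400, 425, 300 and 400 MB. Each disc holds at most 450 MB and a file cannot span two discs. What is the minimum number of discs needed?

Total = 425 + 400 + 400 + 375 + 325 + 300 + 300 + 300 + 250 + 225 + 175 + 150 = 3625 MB.
Lower bound: ⌈3625/450⌉ = 9 discs.
A packing using 10 discs:
  disc 1: 425 = 425
  disc 2: 400 = 400
  disc 3: 400 = 400
  disc 4: 375 = 375
  disc 5: 325 = 325
  disc 6: 300 + 150 = 450
  disc 7: 300 = 300
  disc 8: 300 = 300
  disc 9: 250 + 175 = 425
  disc 10: 225 = 225
No arrangement into 9 discs stays within capacity, so 10 is optimal.

10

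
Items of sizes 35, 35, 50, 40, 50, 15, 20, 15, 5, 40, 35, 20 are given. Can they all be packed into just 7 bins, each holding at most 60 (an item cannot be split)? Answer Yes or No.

A valid assignment using 7 bins:
  bin 1: 50 + 5 = 55
  bin 2: 50 = 50
  bin 3: 40 + 20 = 60
  bin 4: 40 + 20 = 60
  bin 5: 35 + 15 = 50
  bin 6: 35 + 15 = 50
  bin 7: 35 = 35
Every load is within 60, so 7 bins suffice.

Yes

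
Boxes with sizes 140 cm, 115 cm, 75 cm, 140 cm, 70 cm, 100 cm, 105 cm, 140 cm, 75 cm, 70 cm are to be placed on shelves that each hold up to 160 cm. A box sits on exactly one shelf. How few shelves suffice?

Total = 140 + 140 + 140 + 115 + 105 + 100 + 75 + 75 + 70 + 70 = 1030 cm.
Lower bound: ⌈1030/160⌉ = 7 shelves.
A packing using 8 shelves:
  shelf 1: 140 = 140
  shelf 2: 140 = 140
  shelf 3: 140 = 140
  shelf 4: 115 = 115
  shelf 5: 105 = 105
  shelf 6: 100 = 100
  shelf 7: 75 + 75 = 150
  shelf 8: 70 + 70 = 140
No arrangement into 7 shelves stays within capacity, so 8 is optimal.

8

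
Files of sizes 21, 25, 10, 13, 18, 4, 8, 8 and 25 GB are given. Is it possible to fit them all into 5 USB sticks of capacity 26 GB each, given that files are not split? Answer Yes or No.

No

Total = 132 GB; ⌈132/26⌉ = 6.
At least 6 USB sticks are required, but only 5 are allowed.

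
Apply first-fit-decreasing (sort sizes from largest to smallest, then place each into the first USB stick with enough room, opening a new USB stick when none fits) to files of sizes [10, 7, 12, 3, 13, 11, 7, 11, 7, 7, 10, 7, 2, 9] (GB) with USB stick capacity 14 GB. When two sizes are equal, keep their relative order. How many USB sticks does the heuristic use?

Sorted descending: 13, 12, 11, 11, 10, 10, 9, 7, 7, 7, 7, 7, 3, 2.
  13 → USB stick 1 (new)  [load 13/14]
  12 → USB stick 2 (new)  [load 12/14]
  11 → USB stick 3 (new)  [load 11/14]
  11 → USB stick 4 (new)  [load 11/14]
  10 → USB stick 5 (new)  [load 10/14]
  10 → USB stick 6 (new)  [load 10/14]
  9 → USB stick 7 (new)  [load 9/14]
  7 → USB stick 8 (new)  [load 7/14]
  7 → USB stick 8  [load 14/14]
  7 → USB stick 9 (new)  [load 7/14]
  7 → USB stick 9  [load 14/14]
  7 → USB stick 10 (new)  [load 7/14]
  3 → USB stick 3  [load 14/14]
  2 → USB stick 2  [load 14/14]
10 USB sticks opened.

10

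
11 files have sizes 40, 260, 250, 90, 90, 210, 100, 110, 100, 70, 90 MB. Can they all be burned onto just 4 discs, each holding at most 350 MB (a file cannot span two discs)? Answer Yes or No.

No

Total = 1410 MB; ⌈1410/350⌉ = 5.
At least 5 discs are required, but only 4 are allowed.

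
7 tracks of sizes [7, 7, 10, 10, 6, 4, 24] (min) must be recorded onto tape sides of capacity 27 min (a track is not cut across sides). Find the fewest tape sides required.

Total = 24 + 10 + 10 + 7 + 7 + 6 + 4 = 68 min.
Lower bound: ⌈68/27⌉ = 3 tape sides.
A packing using 3 tape sides:
  side 1: 24 = 24
  side 2: 10 + 10 + 7 = 27
  side 3: 7 + 6 + 4 = 17
This matches the lower bound, so 3 is optimal.

3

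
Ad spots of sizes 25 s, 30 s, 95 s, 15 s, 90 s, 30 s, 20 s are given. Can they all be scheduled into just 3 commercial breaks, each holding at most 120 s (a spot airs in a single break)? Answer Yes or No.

Yes

A valid assignment using 3 commercial breaks:
  break 1: 95 + 25 = 120
  break 2: 90 + 30 = 120
  break 3: 30 + 20 + 15 = 65
Every load is within 120 s, so 3 commercial breaks suffice.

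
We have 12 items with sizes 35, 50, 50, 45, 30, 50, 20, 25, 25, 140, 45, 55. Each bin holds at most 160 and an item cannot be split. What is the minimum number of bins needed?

Total = 140 + 55 + 50 + 50 + 50 + 45 + 45 + 35 + 30 + 25 + 25 + 20 = 570.
Lower bound: ⌈570/160⌉ = 4 bins.
A packing using 4 bins:
  bin 1: 140 + 20 = 160
  bin 2: 55 + 50 + 50 = 155
  bin 3: 50 + 45 + 45 = 140
  bin 4: 35 + 30 + 25 + 25 = 115
This matches the lower bound, so 4 is optimal.

4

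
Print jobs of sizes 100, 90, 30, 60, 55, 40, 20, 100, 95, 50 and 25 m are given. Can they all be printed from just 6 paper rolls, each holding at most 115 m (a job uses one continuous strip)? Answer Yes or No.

No

Total = 665 m; ⌈665/115⌉ = 6.
The bound of 6 does not rule out 6, but exhaustive search shows no assignment into 6 paper rolls of capacity 115 m exists — the minimum is 7.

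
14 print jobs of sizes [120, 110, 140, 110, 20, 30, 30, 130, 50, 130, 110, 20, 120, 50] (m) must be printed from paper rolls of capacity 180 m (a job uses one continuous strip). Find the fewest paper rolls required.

8

Total = 140 + 130 + 130 + 120 + 120 + 110 + 110 + 110 + 50 + 50 + 30 + 30 + 20 + 20 = 1170 m.
Lower bound: ⌈1170/180⌉ = 7 paper rolls.
Also, 8 print jobs each exceed 90 m, and no two of those can share a roll, so at least 8 paper rolls are needed.
A packing using 8 paper rolls:
  roll 1: 140 + 30 = 170
  roll 2: 130 + 50 = 180
  roll 3: 130 + 50 = 180
  roll 4: 120 + 30 + 20 = 170
  roll 5: 120 + 20 = 140
  roll 6: 110 = 110
  roll 7: 110 = 110
  roll 8: 110 = 110
This matches the lower bound, so 8 is optimal.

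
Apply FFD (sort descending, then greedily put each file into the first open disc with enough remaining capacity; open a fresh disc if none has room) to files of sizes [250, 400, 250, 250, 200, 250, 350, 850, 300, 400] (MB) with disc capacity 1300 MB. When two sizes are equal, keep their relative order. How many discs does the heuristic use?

3

Sorted descending: 850, 400, 400, 350, 300, 250, 250, 250, 250, 200.
  850 → disc 1 (new)  [load 850/1300]
  400 → disc 1  [load 1250/1300]
  400 → disc 2 (new)  [load 400/1300]
  350 → disc 2  [load 750/1300]
  300 → disc 2  [load 1050/1300]
  250 → disc 2  [load 1300/1300]
  250 → disc 3 (new)  [load 250/1300]
  250 → disc 3  [load 500/1300]
  250 → disc 3  [load 750/1300]
  200 → disc 3  [load 950/1300]
3 discs opened.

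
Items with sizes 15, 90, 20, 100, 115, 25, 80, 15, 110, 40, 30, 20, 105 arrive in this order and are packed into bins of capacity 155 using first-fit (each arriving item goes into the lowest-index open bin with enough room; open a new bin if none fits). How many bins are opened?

  15 → bin 1 (new)  [load 15/155]
  90 → bin 1  [load 105/155]
  20 → bin 1  [load 125/155]
  100 → bin 2 (new)  [load 100/155]
  115 → bin 3 (new)  [load 115/155]
  25 → bin 1  [load 150/155]
  80 → bin 4 (new)  [load 80/155]
  15 → bin 2  [load 115/155]
  110 → bin 5 (new)  [load 110/155]
  40 → bin 2  [load 155/155]
  30 → bin 3  [load 145/155]
  20 → bin 4  [load 100/155]
  105 → bin 6 (new)  [load 105/155]
6 bins opened.

6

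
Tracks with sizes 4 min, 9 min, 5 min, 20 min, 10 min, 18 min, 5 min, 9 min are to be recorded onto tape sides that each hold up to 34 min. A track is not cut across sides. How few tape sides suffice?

3

Total = 20 + 18 + 10 + 9 + 9 + 5 + 5 + 4 = 80 min.
Lower bound: ⌈80/34⌉ = 3 tape sides.
A packing using 3 tape sides:
  side 1: 20 + 10 + 4 = 34
  side 2: 18 + 9 + 5 = 32
  side 3: 9 + 5 = 14
This matches the lower bound, so 3 is optimal.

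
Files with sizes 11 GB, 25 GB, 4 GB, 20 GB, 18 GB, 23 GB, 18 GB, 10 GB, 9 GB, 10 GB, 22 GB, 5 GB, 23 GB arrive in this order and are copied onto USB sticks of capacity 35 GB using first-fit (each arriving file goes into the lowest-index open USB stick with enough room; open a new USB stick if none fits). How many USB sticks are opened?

7

  11 → USB stick 1 (new)  [load 11/35]
  25 → USB stick 2 (new)  [load 25/35]
  4 → USB stick 1  [load 15/35]
  20 → USB stick 1  [load 35/35]
  18 → USB stick 3 (new)  [load 18/35]
  23 → USB stick 4 (new)  [load 23/35]
  18 → USB stick 5 (new)  [load 18/35]
  10 → USB stick 2  [load 35/35]
  9 → USB stick 3  [load 27/35]
  10 → USB stick 4  [load 33/35]
  22 → USB stick 6 (new)  [load 22/35]
  5 → USB stick 3  [load 32/35]
  23 → USB stick 7 (new)  [load 23/35]
7 USB sticks opened.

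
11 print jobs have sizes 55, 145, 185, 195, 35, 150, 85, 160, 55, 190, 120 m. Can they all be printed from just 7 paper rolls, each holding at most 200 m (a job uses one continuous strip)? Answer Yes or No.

No

Total = 1375 m; ⌈1375/200⌉ = 7.
The bound of 7 does not rule out 7, but exhaustive search shows no assignment into 7 paper rolls of capacity 200 m exists — the minimum is 8.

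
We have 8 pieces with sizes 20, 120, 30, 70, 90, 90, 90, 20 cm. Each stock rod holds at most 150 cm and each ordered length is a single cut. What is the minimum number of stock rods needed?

Total = 120 + 90 + 90 + 90 + 70 + 30 + 20 + 20 = 530 cm.
Lower bound: ⌈530/150⌉ = 4 stock rods.
A packing using 5 stock rods:
  stock rod 1: 120 + 30 = 150
  stock rod 2: 90 + 20 + 20 = 130
  stock rod 3: 90 = 90
  stock rod 4: 90 = 90
  stock rod 5: 70 = 70
No arrangement into 4 stock rods stays within capacity, so 5 is optimal.

5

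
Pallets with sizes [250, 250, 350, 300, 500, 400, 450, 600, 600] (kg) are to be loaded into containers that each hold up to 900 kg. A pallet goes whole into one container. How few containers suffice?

Total = 600 + 600 + 500 + 450 + 400 + 350 + 300 + 250 + 250 = 3700 kg.
Lower bound: ⌈3700/900⌉ = 5 containers.
A packing using 5 containers:
  container 1: 600 + 300 = 900
  container 2: 600 + 250 = 850
  container 3: 500 + 400 = 900
  container 4: 450 + 350 = 800
  container 5: 250 = 250
This matches the lower bound, so 5 is optimal.

5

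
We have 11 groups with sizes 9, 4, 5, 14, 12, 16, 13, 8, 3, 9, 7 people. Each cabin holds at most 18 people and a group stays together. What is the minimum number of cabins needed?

6

Total = 16 + 14 + 13 + 12 + 9 + 9 + 8 + 7 + 5 + 4 + 3 = 100 people.
Lower bound: ⌈100/18⌉ = 6 cabins.
A packing using 6 cabins:
  cabin 1: 16 = 16
  cabin 2: 14 + 4 = 18
  cabin 3: 13 + 5 = 18
  cabin 4: 12 + 3 = 15
  cabin 5: 9 + 9 = 18
  cabin 6: 8 + 7 = 15
This matches the lower bound, so 6 is optimal.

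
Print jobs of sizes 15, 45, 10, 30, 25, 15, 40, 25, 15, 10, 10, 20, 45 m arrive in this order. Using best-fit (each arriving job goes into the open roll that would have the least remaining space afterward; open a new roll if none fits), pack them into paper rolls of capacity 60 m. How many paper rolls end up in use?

6

  15 → roll 1 (new)  [load 15/60]
  45 → roll 1  [load 60/60]
  10 → roll 2 (new)  [load 10/60]
  30 → roll 2  [load 40/60]
  25 → roll 3 (new)  [load 25/60]
  15 → roll 2  [load 55/60]
  40 → roll 4 (new)  [load 40/60]
  25 → roll 3  [load 50/60]
  15 → roll 4  [load 55/60]
  10 → roll 3  [load 60/60]
  10 → roll 5 (new)  [load 10/60]
  20 → roll 5  [load 30/60]
  45 → roll 6 (new)  [load 45/60]
6 paper rolls opened.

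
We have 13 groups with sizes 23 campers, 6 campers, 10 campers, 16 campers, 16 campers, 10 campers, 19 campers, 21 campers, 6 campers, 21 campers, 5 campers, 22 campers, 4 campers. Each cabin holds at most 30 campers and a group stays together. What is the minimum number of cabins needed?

7

Total = 23 + 22 + 21 + 21 + 19 + 16 + 16 + 10 + 10 + 6 + 6 + 5 + 4 = 179 campers.
Lower bound: ⌈179/30⌉ = 6 cabins.
Also, 7 groups each exceed 15 campers, and no two of those can share a cabin, so at least 7 cabins are needed.
A packing using 7 cabins:
  cabin 1: 23 + 6 = 29
  cabin 2: 22 + 6 = 28
  cabin 3: 21 + 5 + 4 = 30
  cabin 4: 21 = 21
  cabin 5: 19 + 10 = 29
  cabin 6: 16 + 10 = 26
  cabin 7: 16 = 16
This matches the lower bound, so 7 is optimal.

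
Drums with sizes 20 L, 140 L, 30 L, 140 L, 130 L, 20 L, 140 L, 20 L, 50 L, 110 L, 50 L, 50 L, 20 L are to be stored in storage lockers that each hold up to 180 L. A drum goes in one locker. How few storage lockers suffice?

6

Total = 140 + 140 + 140 + 130 + 110 + 50 + 50 + 50 + 30 + 20 + 20 + 20 + 20 = 920 L.
Lower bound: ⌈920/180⌉ = 6 storage lockers.
A packing using 6 storage lockers:
  locker 1: 140 + 30 = 170
  locker 2: 140 + 20 + 20 = 180
  locker 3: 140 + 20 + 20 = 180
  locker 4: 130 + 50 = 180
  locker 5: 110 + 50 = 160
  locker 6: 50 = 50
This matches the lower bound, so 6 is optimal.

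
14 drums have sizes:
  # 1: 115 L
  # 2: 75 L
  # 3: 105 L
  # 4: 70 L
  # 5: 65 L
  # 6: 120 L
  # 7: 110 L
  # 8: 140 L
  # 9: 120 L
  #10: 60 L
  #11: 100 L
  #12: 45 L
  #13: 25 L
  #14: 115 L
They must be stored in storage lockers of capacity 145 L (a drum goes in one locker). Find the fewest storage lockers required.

Total = 140 + 120 + 120 + 115 + 115 + 110 + 105 + 100 + 75 + 70 + 65 + 60 + 45 + 25 = 1265 L.
Lower bound: ⌈1265/145⌉ = 9 storage lockers.
A packing using 10 storage lockers:
  locker 1: 140 = 140
  locker 2: 120 + 25 = 145
  locker 3: 120 = 120
  locker 4: 115 = 115
  locker 5: 115 = 115
  locker 6: 110 = 110
  locker 7: 105 = 105
  locker 8: 100 + 45 = 145
  locker 9: 75 + 70 = 145
  locker 10: 65 + 60 = 125
No arrangement into 9 storage lockers stays within capacity, so 10 is optimal.

10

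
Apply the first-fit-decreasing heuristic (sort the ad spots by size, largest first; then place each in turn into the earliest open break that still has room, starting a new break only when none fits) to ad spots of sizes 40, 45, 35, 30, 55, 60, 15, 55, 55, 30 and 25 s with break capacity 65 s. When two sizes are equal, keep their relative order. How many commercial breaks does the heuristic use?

Sorted descending: 60, 55, 55, 55, 45, 40, 35, 30, 30, 25, 15.
  60 → break 1 (new)  [load 60/65]
  55 → break 2 (new)  [load 55/65]
  55 → break 3 (new)  [load 55/65]
  55 → break 4 (new)  [load 55/65]
  45 → break 5 (new)  [load 45/65]
  40 → break 6 (new)  [load 40/65]
  35 → break 7 (new)  [load 35/65]
  30 → break 7  [load 65/65]
  30 → break 8 (new)  [load 30/65]
  25 → break 6  [load 65/65]
  15 → break 5  [load 60/65]
8 commercial breaks opened.

8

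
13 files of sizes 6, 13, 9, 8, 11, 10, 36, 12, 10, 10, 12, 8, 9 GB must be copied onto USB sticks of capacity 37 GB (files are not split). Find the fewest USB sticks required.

5

Total = 36 + 13 + 12 + 12 + 11 + 10 + 10 + 10 + 9 + 9 + 8 + 8 + 6 = 154 GB.
Lower bound: ⌈154/37⌉ = 5 USB sticks.
A packing using 5 USB sticks:
  USB stick 1: 36 = 36
  USB stick 2: 13 + 12 + 12 = 37
  USB stick 3: 11 + 10 + 10 + 6 = 37
  USB stick 4: 10 + 9 + 9 + 8 = 36
  USB stick 5: 8 = 8
This matches the lower bound, so 5 is optimal.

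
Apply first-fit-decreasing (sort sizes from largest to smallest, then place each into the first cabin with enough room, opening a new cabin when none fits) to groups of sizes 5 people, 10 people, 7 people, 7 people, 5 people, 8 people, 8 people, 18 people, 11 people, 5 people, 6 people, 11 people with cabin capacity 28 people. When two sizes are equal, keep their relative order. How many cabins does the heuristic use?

Sorted descending: 18, 11, 11, 10, 8, 8, 7, 7, 6, 5, 5, 5.
  18 → cabin 1 (new)  [load 18/28]
  11 → cabin 2 (new)  [load 11/28]
  11 → cabin 2  [load 22/28]
  10 → cabin 1  [load 28/28]
  8 → cabin 3 (new)  [load 8/28]
  8 → cabin 3  [load 16/28]
  7 → cabin 3  [load 23/28]
  7 → cabin 4 (new)  [load 7/28]
  6 → cabin 2  [load 28/28]
  5 → cabin 3  [load 28/28]
  5 → cabin 4  [load 12/28]
  5 → cabin 4  [load 17/28]
4 cabins opened.

4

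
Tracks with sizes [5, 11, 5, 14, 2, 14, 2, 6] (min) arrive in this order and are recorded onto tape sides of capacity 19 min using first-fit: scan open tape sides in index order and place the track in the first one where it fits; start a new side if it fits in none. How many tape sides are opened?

  5 → side 1 (new)  [load 5/19]
  11 → side 1  [load 16/19]
  5 → side 2 (new)  [load 5/19]
  14 → side 2  [load 19/19]
  2 → side 1  [load 18/19]
  14 → side 3 (new)  [load 14/19]
  2 → side 3  [load 16/19]
  6 → side 4 (new)  [load 6/19]
4 tape sides opened.

4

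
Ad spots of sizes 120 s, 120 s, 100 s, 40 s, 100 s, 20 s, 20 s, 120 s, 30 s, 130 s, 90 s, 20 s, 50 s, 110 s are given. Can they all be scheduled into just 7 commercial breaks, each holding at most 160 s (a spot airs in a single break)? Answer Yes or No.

No

Total = 1070 s; ⌈1070/160⌉ = 7.
8 ad spots each exceed half the capacity and cannot share a break, forcing at least 8 commercial breaks.
At least 8 commercial breaks are required, but only 7 are allowed.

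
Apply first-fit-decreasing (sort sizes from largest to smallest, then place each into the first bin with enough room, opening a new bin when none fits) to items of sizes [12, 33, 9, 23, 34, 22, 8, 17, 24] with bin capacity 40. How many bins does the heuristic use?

5

Sorted descending: 34, 33, 24, 23, 22, 17, 12, 9, 8.
  34 → bin 1 (new)  [load 34/40]
  33 → bin 2 (new)  [load 33/40]
  24 → bin 3 (new)  [load 24/40]
  23 → bin 4 (new)  [load 23/40]
  22 → bin 5 (new)  [load 22/40]
  17 → bin 4  [load 40/40]
  12 → bin 3  [load 36/40]
  9 → bin 5  [load 31/40]
  8 → bin 5  [load 39/40]
5 bins opened.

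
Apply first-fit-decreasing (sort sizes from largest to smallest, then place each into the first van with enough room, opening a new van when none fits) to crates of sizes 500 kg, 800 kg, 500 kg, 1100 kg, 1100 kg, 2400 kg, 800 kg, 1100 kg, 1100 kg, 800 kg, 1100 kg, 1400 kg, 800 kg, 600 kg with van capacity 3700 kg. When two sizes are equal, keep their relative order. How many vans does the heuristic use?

Sorted descending: 2400, 1400, 1100, 1100, 1100, 1100, 1100, 800, 800, 800, 800, 600, 500, 500.
  2400 → van 1 (new)  [load 2400/3700]
  1400 → van 2 (new)  [load 1400/3700]
  1100 → van 1  [load 3500/3700]
  1100 → van 2  [load 2500/3700]
  1100 → van 2  [load 3600/3700]
  1100 → van 3 (new)  [load 1100/3700]
  1100 → van 3  [load 2200/3700]
  800 → van 3  [load 3000/3700]
  800 → van 4 (new)  [load 800/3700]
  800 → van 4  [load 1600/3700]
  800 → van 4  [load 2400/3700]
  600 → van 3  [load 3600/3700]
  500 → van 4  [load 2900/3700]
  500 → van 4  [load 3400/3700]
4 vans opened.

4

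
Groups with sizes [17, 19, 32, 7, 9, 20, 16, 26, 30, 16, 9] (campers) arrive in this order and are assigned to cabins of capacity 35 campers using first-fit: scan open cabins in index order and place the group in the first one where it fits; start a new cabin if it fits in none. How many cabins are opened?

7

  17 → cabin 1 (new)  [load 17/35]
  19 → cabin 2 (new)  [load 19/35]
  32 → cabin 3 (new)  [load 32/35]
  7 → cabin 1  [load 24/35]
  9 → cabin 1  [load 33/35]
  20 → cabin 4 (new)  [load 20/35]
  16 → cabin 2  [load 35/35]
  26 → cabin 5 (new)  [load 26/35]
  30 → cabin 6 (new)  [load 30/35]
  16 → cabin 7 (new)  [load 16/35]
  9 → cabin 4  [load 29/35]
7 cabins opened.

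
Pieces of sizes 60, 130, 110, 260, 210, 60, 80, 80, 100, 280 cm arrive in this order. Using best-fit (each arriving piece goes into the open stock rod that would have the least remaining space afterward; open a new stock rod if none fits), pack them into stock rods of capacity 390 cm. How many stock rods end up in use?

4

  60 → stock rod 1 (new)  [load 60/390]
  130 → stock rod 1  [load 190/390]
  110 → stock rod 1  [load 300/390]
  260 → stock rod 2 (new)  [load 260/390]
  210 → stock rod 3 (new)  [load 210/390]
  60 → stock rod 1  [load 360/390]
  80 → stock rod 2  [load 340/390]
  80 → stock rod 3  [load 290/390]
  100 → stock rod 3  [load 390/390]
  280 → stock rod 4 (new)  [load 280/390]
4 stock rods opened.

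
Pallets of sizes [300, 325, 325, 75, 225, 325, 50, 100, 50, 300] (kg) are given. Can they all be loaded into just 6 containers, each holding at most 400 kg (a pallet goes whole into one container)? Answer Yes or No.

Yes

A valid assignment using 6 containers:
  container 1: 325 + 75 = 400
  container 2: 325 + 50 = 375
  container 3: 325 + 50 = 375
  container 4: 300 + 100 = 400
  container 5: 300 = 300
  container 6: 225 = 225
Every load is within 400 kg, so 6 containers suffice.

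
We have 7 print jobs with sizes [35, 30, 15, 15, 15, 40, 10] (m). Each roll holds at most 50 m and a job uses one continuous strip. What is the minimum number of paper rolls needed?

4

Total = 40 + 35 + 30 + 15 + 15 + 15 + 10 = 160 m.
Lower bound: ⌈160/50⌉ = 4 paper rolls.
A packing using 4 paper rolls:
  roll 1: 40 + 10 = 50
  roll 2: 35 + 15 = 50
  roll 3: 30 + 15 = 45
  roll 4: 15 = 15
This matches the lower bound, so 4 is optimal.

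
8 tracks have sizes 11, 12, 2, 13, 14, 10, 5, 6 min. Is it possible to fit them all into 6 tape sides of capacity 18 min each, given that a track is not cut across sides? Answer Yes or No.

Yes

A valid assignment using 5 tape sides:
  side 1: 14 + 2 = 16
  side 2: 13 + 5 = 18
  side 3: 12 + 6 = 18
  side 4: 11 = 11
  side 5: 10 = 10
That uses only 5 ≤ 6, so 6 tape sides are enough.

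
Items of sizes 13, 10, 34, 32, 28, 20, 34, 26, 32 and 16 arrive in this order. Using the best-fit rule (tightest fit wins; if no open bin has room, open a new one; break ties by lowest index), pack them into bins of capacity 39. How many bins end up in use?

8

  13 → bin 1 (new)  [load 13/39]
  10 → bin 1  [load 23/39]
  34 → bin 2 (new)  [load 34/39]
  32 → bin 3 (new)  [load 32/39]
  28 → bin 4 (new)  [load 28/39]
  20 → bin 5 (new)  [load 20/39]
  34 → bin 6 (new)  [load 34/39]
  26 → bin 7 (new)  [load 26/39]
  32 → bin 8 (new)  [load 32/39]
  16 → bin 1  [load 39/39]
8 bins opened.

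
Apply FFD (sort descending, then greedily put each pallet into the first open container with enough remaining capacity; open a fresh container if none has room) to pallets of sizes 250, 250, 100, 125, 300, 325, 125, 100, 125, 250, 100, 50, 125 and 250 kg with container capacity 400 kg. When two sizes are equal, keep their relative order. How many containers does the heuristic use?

7

Sorted descending: 325, 300, 250, 250, 250, 250, 125, 125, 125, 125, 100, 100, 100, 50.
  325 → container 1 (new)  [load 325/400]
  300 → container 2 (new)  [load 300/400]
  250 → container 3 (new)  [load 250/400]
  250 → container 4 (new)  [load 250/400]
  250 → container 5 (new)  [load 250/400]
  250 → container 6 (new)  [load 250/400]
  125 → container 3  [load 375/400]
  125 → container 4  [load 375/400]
  125 → container 5  [load 375/400]
  125 → container 6  [load 375/400]
  100 → container 2  [load 400/400]
  100 → container 7 (new)  [load 100/400]
  100 → container 7  [load 200/400]
  50 → container 1  [load 375/400]
7 containers opened.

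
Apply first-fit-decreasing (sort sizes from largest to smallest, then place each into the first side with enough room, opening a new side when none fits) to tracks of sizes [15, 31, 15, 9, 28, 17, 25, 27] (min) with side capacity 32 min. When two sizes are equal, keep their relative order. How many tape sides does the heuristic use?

Sorted descending: 31, 28, 27, 25, 17, 15, 15, 9.
  31 → side 1 (new)  [load 31/32]
  28 → side 2 (new)  [load 28/32]
  27 → side 3 (new)  [load 27/32]
  25 → side 4 (new)  [load 25/32]
  17 → side 5 (new)  [load 17/32]
  15 → side 5  [load 32/32]
  15 → side 6 (new)  [load 15/32]
  9 → side 6  [load 24/32]
6 tape sides opened.

6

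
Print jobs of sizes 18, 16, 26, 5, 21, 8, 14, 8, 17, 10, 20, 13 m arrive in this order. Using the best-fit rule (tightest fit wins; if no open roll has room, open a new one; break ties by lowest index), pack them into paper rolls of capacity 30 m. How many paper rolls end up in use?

  18 → roll 1 (new)  [load 18/30]
  16 → roll 2 (new)  [load 16/30]
  26 → roll 3 (new)  [load 26/30]
  5 → roll 1  [load 23/30]
  21 → roll 4 (new)  [load 21/30]
  8 → roll 4  [load 29/30]
  14 → roll 2  [load 30/30]
  8 → roll 5 (new)  [load 8/30]
  17 → roll 5  [load 25/30]
  10 → roll 6 (new)  [load 10/30]
  20 → roll 6  [load 30/30]
  13 → roll 7 (new)  [load 13/30]
7 paper rolls opened.

7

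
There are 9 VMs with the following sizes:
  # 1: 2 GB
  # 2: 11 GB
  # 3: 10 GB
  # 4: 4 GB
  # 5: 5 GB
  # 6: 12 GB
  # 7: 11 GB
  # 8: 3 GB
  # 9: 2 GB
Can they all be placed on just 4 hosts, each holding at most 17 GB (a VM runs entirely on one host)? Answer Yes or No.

A valid assignment using 4 hosts:
  host 1: 12 + 5 = 17
  host 2: 11 + 4 + 2 = 17
  host 3: 11 + 3 + 2 = 16
  host 4: 10 = 10
Every load is within 17 GB, so 4 hosts suffice.

Yes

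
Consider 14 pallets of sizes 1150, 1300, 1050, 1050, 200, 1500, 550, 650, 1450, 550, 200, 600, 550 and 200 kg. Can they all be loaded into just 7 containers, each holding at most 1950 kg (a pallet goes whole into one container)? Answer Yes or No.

Yes

A valid assignment using 7 containers:
  container 1: 1500 + 200 + 200 = 1900
  container 2: 1450 + 200 = 1650
  container 3: 1300 + 650 = 1950
  container 4: 1150 + 600 = 1750
  container 5: 1050 + 550 = 1600
  container 6: 1050 + 550 = 1600
  container 7: 550 = 550
Every load is within 1950 kg, so 7 containers suffice.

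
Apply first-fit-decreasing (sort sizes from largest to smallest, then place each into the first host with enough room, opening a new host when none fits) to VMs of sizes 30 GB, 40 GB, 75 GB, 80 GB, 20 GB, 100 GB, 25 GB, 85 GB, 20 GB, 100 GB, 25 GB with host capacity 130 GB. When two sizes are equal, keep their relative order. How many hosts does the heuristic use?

5

Sorted descending: 100, 100, 85, 80, 75, 40, 30, 25, 25, 20, 20.
  100 → host 1 (new)  [load 100/130]
  100 → host 2 (new)  [load 100/130]
  85 → host 3 (new)  [load 85/130]
  80 → host 4 (new)  [load 80/130]
  75 → host 5 (new)  [load 75/130]
  40 → host 3  [load 125/130]
  30 → host 1  [load 130/130]
  25 → host 2  [load 125/130]
  25 → host 4  [load 105/130]
  20 → host 4  [load 125/130]
  20 → host 5  [load 95/130]
5 hosts opened.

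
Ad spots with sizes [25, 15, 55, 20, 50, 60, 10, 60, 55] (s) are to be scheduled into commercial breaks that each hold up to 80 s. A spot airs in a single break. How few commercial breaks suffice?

Total = 60 + 60 + 55 + 55 + 50 + 25 + 20 + 15 + 10 = 350 s.
Lower bound: ⌈350/80⌉ = 5 commercial breaks.
A packing using 5 commercial breaks:
  break 1: 60 + 20 = 80
  break 2: 60 + 15 = 75
  break 3: 55 + 25 = 80
  break 4: 55 + 10 = 65
  break 5: 50 = 50
This matches the lower bound, so 5 is optimal.

5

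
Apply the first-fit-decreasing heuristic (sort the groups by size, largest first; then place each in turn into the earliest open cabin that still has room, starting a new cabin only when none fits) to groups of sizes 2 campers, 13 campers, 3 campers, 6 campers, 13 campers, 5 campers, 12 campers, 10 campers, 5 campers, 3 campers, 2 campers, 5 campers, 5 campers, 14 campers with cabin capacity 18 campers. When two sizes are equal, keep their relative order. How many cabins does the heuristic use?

Sorted descending: 14, 13, 13, 12, 10, 6, 5, 5, 5, 5, 3, 3, 2, 2.
  14 → cabin 1 (new)  [load 14/18]
  13 → cabin 2 (new)  [load 13/18]
  13 → cabin 3 (new)  [load 13/18]
  12 → cabin 4 (new)  [load 12/18]
  10 → cabin 5 (new)  [load 10/18]
  6 → cabin 4  [load 18/18]
  5 → cabin 2  [load 18/18]
  5 → cabin 3  [load 18/18]
  5 → cabin 5  [load 15/18]
  5 → cabin 6 (new)  [load 5/18]
  3 → cabin 1  [load 17/18]
  3 → cabin 5  [load 18/18]
  2 → cabin 6  [load 7/18]
  2 → cabin 6  [load 9/18]
6 cabins opened.

6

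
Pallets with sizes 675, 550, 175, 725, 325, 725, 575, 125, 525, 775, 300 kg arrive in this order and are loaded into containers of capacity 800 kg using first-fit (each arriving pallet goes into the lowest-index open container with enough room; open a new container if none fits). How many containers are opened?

8

  675 → container 1 (new)  [load 675/800]
  550 → container 2 (new)  [load 550/800]
  175 → container 2  [load 725/800]
  725 → container 3 (new)  [load 725/800]
  325 → container 4 (new)  [load 325/800]
  725 → container 5 (new)  [load 725/800]
  575 → container 6 (new)  [load 575/800]
  125 → container 1  [load 800/800]
  525 → container 7 (new)  [load 525/800]
  775 → container 8 (new)  [load 775/800]
  300 → container 4  [load 625/800]
8 containers opened.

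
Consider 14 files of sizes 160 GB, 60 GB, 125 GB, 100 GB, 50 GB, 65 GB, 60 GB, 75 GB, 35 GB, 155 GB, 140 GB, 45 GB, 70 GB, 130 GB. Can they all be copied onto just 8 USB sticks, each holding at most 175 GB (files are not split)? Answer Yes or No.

A valid assignment using 8 USB sticks:
  USB stick 1: 160 = 160
  USB stick 2: 155 = 155
  USB stick 3: 140 + 35 = 175
  USB stick 4: 130 + 45 = 175
  USB stick 5: 125 + 50 = 175
  USB stick 6: 100 + 75 = 175
  USB stick 7: 70 + 65 = 135
  USB stick 8: 60 + 60 = 120
Every load is within 175 GB, so 8 USB sticks suffice.

Yes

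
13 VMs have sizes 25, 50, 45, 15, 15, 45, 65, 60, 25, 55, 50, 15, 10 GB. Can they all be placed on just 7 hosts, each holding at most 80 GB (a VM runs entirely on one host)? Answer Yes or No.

A valid assignment using 7 hosts:
  host 1: 65 + 15 = 80
  host 2: 60 + 15 = 75
  host 3: 55 + 25 = 80
  host 4: 50 + 25 = 75
  host 5: 50 + 15 + 10 = 75
  host 6: 45 = 45
  host 7: 45 = 45
Every load is within 80 GB, so 7 hosts suffice.

Yes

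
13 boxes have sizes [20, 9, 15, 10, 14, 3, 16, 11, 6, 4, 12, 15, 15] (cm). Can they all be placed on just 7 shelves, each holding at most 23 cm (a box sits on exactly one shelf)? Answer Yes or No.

No

Total = 150 cm; ⌈150/23⌉ = 7.
The bound of 7 does not rule out 7, but exhaustive search shows no assignment into 7 shelves of capacity 23 cm exists — the minimum is 8.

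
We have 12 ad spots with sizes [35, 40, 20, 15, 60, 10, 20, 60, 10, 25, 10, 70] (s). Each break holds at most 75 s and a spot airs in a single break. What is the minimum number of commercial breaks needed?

6

Total = 70 + 60 + 60 + 40 + 35 + 25 + 20 + 20 + 15 + 10 + 10 + 10 = 375 s.
Lower bound: ⌈375/75⌉ = 5 commercial breaks.
A packing using 6 commercial breaks:
  break 1: 70 = 70
  break 2: 60 + 15 = 75
  break 3: 60 + 10 = 70
  break 4: 40 + 35 = 75
  break 5: 25 + 20 + 20 + 10 = 75
  break 6: 10 = 10
No arrangement into 5 commercial breaks stays within capacity, so 6 is optimal.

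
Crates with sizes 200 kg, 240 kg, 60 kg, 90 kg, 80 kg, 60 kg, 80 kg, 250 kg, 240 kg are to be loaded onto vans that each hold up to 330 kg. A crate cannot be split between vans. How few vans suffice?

Total = 250 + 240 + 240 + 200 + 90 + 80 + 80 + 60 + 60 = 1300 kg.
Lower bound: ⌈1300/330⌉ = 4 vans.
A packing using 4 vans:
  van 1: 250 + 80 = 330
  van 2: 240 + 90 = 330
  van 3: 240 + 80 = 320
  van 4: 200 + 60 + 60 = 320
This matches the lower bound, so 4 is optimal.

4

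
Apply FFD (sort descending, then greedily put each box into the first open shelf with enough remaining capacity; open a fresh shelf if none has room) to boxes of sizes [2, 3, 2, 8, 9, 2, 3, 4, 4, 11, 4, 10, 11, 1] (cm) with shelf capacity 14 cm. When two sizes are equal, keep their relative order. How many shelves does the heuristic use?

6

Sorted descending: 11, 11, 10, 9, 8, 4, 4, 4, 3, 3, 2, 2, 2, 1.
  11 → shelf 1 (new)  [load 11/14]
  11 → shelf 2 (new)  [load 11/14]
  10 → shelf 3 (new)  [load 10/14]
  9 → shelf 4 (new)  [load 9/14]
  8 → shelf 5 (new)  [load 8/14]
  4 → shelf 3  [load 14/14]
  4 → shelf 4  [load 13/14]
  4 → shelf 5  [load 12/14]
  3 → shelf 1  [load 14/14]
  3 → shelf 2  [load 14/14]
  2 → shelf 5  [load 14/14]
  2 → shelf 6 (new)  [load 2/14]
  2 → shelf 6  [load 4/14]
  1 → shelf 4  [load 14/14]
6 shelves opened.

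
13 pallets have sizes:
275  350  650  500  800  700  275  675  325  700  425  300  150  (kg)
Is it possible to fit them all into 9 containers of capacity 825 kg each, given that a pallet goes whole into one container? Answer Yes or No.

A valid assignment using 9 containers:
  container 1: 800 = 800
  container 2: 700 = 700
  container 3: 700 = 700
  container 4: 675 + 150 = 825
  container 5: 650 = 650
  container 6: 500 + 325 = 825
  container 7: 425 + 350 = 775
  container 8: 300 + 275 = 575
  container 9: 275 = 275
Every load is within 825 kg, so 9 containers suffice.

Yes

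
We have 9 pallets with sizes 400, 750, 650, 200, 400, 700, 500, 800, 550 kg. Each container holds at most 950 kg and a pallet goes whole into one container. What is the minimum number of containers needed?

6

Total = 800 + 750 + 700 + 650 + 550 + 500 + 400 + 400 + 200 = 4950 kg.
Lower bound: ⌈4950/950⌉ = 6 containers.
A packing using 6 containers:
  container 1: 800 = 800
  container 2: 750 + 200 = 950
  container 3: 700 = 700
  container 4: 650 = 650
  container 5: 550 + 400 = 950
  container 6: 500 + 400 = 900
This matches the lower bound, so 6 is optimal.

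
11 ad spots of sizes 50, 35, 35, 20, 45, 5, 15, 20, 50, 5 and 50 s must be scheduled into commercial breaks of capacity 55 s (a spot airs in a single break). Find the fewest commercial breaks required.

Total = 50 + 50 + 50 + 45 + 35 + 35 + 20 + 20 + 15 + 5 + 5 = 330 s.
Lower bound: ⌈330/55⌉ = 6 commercial breaks.
A packing using 7 commercial breaks:
  break 1: 50 + 5 = 55
  break 2: 50 + 5 = 55
  break 3: 50 = 50
  break 4: 45 = 45
  break 5: 35 + 20 = 55
  break 6: 35 + 20 = 55
  break 7: 15 = 15
No arrangement into 6 commercial breaks stays within capacity, so 7 is optimal.

7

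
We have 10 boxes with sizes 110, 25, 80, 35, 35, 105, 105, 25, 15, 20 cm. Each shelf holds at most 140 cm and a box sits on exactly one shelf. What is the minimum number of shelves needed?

4

Total = 110 + 105 + 105 + 80 + 35 + 35 + 25 + 25 + 20 + 15 = 555 cm.
Lower bound: ⌈555/140⌉ = 4 shelves.
A packing using 4 shelves:
  shelf 1: 110 + 25 = 135
  shelf 2: 105 + 35 = 140
  shelf 3: 105 + 35 = 140
  shelf 4: 80 + 25 + 20 + 15 = 140
This matches the lower bound, so 4 is optimal.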